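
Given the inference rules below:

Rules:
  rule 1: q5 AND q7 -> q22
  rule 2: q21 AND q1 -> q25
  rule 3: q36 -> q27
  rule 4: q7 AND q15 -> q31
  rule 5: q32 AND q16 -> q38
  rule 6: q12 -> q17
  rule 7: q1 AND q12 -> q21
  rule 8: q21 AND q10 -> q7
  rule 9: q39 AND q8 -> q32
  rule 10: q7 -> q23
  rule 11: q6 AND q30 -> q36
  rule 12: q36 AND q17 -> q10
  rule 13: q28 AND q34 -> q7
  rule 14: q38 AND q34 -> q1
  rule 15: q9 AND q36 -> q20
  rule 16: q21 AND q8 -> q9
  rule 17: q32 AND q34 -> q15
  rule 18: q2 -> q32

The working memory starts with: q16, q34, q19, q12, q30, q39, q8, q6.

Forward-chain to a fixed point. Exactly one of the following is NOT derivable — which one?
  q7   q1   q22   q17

[1] rule 6 [q12 -> q17]; rule 9 [q39 AND q8 -> q32]; rule 11 [q6 AND q30 -> q36]. ⇒ new: q17, q32, q36.
[2] rule 3 [q36 -> q27]; rule 5 [q32 AND q16 -> q38]; rule 12 [q36 AND q17 -> q10]; rule 17 [q32 AND q34 -> q15]. ⇒ new: q27, q38, q10, q15.
[3] rule 14 [q38 AND q34 -> q1]. ⇒ new: q1.
[4] rule 7 [q1 AND q12 -> q21]. ⇒ new: q21.
[5] rule 2 [q21 AND q1 -> q25]; rule 8 [q21 AND q10 -> q7]; rule 16 [q21 AND q8 -> q9]. ⇒ new: q25, q7, q9.
[6] rule 4 [q7 AND q15 -> q31]; rule 10 [q7 -> q23]; rule 15 [q9 AND q36 -> q20]. ⇒ new: q31, q23, q20.
Derived: q7 (round 5), q17 (round 1), q1 (round 3). q22 never appears in any round.

q22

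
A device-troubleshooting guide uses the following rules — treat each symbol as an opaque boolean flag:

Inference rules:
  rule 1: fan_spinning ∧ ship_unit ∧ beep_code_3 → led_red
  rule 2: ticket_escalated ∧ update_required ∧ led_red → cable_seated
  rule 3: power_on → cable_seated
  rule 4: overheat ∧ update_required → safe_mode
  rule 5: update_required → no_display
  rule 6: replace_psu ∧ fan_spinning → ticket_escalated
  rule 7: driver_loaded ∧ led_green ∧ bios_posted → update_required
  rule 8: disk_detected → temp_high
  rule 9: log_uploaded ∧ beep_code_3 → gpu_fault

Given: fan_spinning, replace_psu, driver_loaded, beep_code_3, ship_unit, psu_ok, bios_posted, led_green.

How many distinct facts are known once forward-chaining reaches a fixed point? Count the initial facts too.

13

[1] rule 1 [fan_spinning ∧ ship_unit ∧ beep_code_3 → led_red]; rule 6 [replace_psu ∧ fan_spinning → ticket_escalated]; rule 7 [driver_loaded ∧ led_green ∧ bios_posted → update_required]. ⇒ new: led_red, ticket_escalated, update_required.
[2] rule 2 [ticket_escalated ∧ update_required ∧ led_red → cable_seated]; rule 5 [update_required → no_display]. ⇒ new: cable_seated, no_display.
Closure: {beep_code_3, bios_posted, cable_seated, driver_loaded, fan_spinning, led_green, led_red, no_display, psu_ok, replace_psu, ship_unit, ticket_escalated, update_required} — 13 facts.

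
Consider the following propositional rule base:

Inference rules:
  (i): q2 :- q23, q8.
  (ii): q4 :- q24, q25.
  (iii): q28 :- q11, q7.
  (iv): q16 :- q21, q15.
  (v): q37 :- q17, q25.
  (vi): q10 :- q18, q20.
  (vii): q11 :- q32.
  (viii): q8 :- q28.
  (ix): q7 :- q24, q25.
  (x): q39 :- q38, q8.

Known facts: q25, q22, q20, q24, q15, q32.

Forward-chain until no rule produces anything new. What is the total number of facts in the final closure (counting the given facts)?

11

Round 1 fires (ii), (vii), (ix), giving q4, q11, q7.
Round 2 fires (iii), giving q28.
Round 3 fires (viii), giving q8.
Closure: {q11, q15, q20, q22, q24, q25, q28, q32, q4, q7, q8} — 11 facts.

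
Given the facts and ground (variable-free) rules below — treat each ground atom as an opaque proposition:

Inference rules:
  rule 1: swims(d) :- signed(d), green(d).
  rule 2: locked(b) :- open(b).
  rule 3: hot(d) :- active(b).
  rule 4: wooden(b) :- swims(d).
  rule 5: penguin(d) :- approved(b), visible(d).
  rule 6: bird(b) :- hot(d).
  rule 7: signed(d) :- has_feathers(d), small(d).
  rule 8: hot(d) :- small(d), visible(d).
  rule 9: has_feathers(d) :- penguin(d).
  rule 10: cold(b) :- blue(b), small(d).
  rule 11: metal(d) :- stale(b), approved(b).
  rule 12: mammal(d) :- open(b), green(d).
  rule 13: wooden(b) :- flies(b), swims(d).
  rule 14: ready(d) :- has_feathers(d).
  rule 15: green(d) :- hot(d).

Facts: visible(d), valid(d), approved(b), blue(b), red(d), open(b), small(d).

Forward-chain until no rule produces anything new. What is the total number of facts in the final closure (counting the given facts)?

19

Round 1: rule 2 [locked(b) :- open(b).]; rule 5 [penguin(d) :- approved(b), visible(d).]; rule 8 [hot(d) :- small(d), visible(d).]; rule 10 [cold(b) :- blue(b), small(d).]. Adds locked(b), penguin(d), hot(d), cold(b).
Round 2: rule 6 [bird(b) :- hot(d).]; rule 9 [has_feathers(d) :- penguin(d).]; rule 15 [green(d) :- hot(d).]. Adds bird(b), has_feathers(d), green(d).
Round 3: rule 7 [signed(d) :- has_feathers(d), small(d).]; rule 12 [mammal(d) :- open(b), green(d).]; rule 14 [ready(d) :- has_feathers(d).]. Adds signed(d), mammal(d), ready(d).
Round 4: rule 1 [swims(d) :- signed(d), green(d).]. Adds swims(d).
Round 5: rule 4 [wooden(b) :- swims(d).]. Adds wooden(b).
Closure: {approved(b), bird(b), blue(b), cold(b), green(d), has_feathers(d), hot(d), locked(b), mammal(d), open(b), penguin(d), ready(d), red(d), signed(d), small(d), swims(d), valid(d), visible(d), wooden(b)} — 19 facts.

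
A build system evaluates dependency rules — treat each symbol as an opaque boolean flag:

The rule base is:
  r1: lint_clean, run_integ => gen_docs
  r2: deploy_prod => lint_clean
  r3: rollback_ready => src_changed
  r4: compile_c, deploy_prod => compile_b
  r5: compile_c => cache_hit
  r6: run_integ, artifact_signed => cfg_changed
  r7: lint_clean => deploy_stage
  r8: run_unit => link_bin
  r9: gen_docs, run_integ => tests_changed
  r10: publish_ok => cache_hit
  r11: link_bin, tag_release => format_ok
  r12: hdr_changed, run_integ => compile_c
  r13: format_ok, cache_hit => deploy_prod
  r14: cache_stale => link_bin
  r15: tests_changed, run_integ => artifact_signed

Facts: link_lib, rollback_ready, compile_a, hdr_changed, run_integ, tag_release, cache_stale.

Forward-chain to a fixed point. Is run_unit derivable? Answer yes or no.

no

Round 1: r3 [rollback_ready => src_changed]; r12 [hdr_changed, run_integ => compile_c]; r14 [cache_stale => link_bin]. New: src_changed, compile_c, link_bin.
Round 2: r5 [compile_c => cache_hit]; r11 [link_bin, tag_release => format_ok]. New: cache_hit, format_ok.
Round 3: r13 [format_ok, cache_hit => deploy_prod]. New: deploy_prod.
Round 4: r2 [deploy_prod => lint_clean]; r4 [compile_c, deploy_prod => compile_b]. New: lint_clean, compile_b.
Round 5: r1 [lint_clean, run_integ => gen_docs]; r7 [lint_clean => deploy_stage]. New: gen_docs, deploy_stage.
Round 6: r9 [gen_docs, run_integ => tests_changed]. New: tests_changed.
Round 7: r15 [tests_changed, run_integ => artifact_signed]. New: artifact_signed.
Round 8: r6 [run_integ, artifact_signed => cfg_changed]. New: cfg_changed.
Fixed point reached. No rule has run_unit as a consequent, and it is not given.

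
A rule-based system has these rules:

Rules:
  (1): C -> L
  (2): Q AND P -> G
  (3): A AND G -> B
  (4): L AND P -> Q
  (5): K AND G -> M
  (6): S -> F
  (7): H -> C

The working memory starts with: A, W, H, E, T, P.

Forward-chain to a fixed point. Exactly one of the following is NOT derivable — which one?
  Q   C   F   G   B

[1] (7) [H -> C]. ⇒ new: C.
[2] (1) [C -> L]. ⇒ new: L.
[3] (4) [L AND P -> Q]. ⇒ new: Q.
[4] (2) [Q AND P -> G]. ⇒ new: G.
[5] (3) [A AND G -> B]. ⇒ new: B.
Derived: Q (round 3), G (round 4), C (round 1), B (round 5). F never appears in any round.

F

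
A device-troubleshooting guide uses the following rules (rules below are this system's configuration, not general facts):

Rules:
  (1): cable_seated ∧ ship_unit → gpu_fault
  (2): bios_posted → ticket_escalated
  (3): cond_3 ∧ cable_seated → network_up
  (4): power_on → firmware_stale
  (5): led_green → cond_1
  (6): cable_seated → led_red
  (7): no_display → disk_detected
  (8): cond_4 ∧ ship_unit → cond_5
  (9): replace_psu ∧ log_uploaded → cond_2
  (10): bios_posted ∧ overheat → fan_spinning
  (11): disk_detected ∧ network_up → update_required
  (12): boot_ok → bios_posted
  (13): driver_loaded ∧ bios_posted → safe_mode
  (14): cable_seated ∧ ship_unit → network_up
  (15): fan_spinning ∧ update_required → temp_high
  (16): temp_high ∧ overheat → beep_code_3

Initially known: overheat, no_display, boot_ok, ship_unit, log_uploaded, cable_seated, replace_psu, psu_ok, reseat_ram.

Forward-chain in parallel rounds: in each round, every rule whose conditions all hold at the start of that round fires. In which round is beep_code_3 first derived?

4

Round 1: (1) [cable_seated ∧ ship_unit → gpu_fault]; (6) [cable_seated → led_red]; (7) [no_display → disk_detected]; (9) [replace_psu ∧ log_uploaded → cond_2]; (12) [boot_ok → bios_posted]; (14) [cable_seated ∧ ship_unit → network_up]. New: gpu_fault, led_red, disk_detected, cond_2, bios_posted, network_up.
Round 2: (2) [bios_posted → ticket_escalated]; (10) [bios_posted ∧ overheat → fan_spinning]; (11) [disk_detected ∧ network_up → update_required]. New: ticket_escalated, fan_spinning, update_required.
Round 3: (15) [fan_spinning ∧ update_required → temp_high]. New: temp_high.
Round 4: (16) [temp_high ∧ overheat → beep_code_3]. New: beep_code_3.
beep_code_3 first appears in round 4.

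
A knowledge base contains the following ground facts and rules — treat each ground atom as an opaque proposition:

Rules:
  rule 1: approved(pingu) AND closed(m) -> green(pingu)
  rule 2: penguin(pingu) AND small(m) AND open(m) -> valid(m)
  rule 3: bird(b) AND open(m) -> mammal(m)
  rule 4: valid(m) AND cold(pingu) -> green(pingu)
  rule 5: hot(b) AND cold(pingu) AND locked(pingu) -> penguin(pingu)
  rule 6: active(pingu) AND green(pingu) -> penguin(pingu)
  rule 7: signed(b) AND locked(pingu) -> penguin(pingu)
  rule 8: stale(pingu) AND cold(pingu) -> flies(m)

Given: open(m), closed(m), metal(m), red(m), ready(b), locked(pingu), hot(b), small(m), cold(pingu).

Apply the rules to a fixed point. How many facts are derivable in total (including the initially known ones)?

12

Round 1 — rule 5, derive penguin(pingu).
Round 2 — rule 2, derive valid(m).
Round 3 — rule 4, derive green(pingu).
Closure: {closed(m), cold(pingu), green(pingu), hot(b), locked(pingu), metal(m), open(m), penguin(pingu), ready(b), red(m), small(m), valid(m)} — 12 facts.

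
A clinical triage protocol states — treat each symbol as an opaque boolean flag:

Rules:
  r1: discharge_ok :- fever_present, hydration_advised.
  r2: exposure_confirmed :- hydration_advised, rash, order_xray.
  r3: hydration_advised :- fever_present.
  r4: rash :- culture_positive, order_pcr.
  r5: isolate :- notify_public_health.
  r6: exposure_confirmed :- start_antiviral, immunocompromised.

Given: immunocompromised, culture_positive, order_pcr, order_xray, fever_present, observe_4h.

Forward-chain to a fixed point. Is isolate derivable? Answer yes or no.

Round 1 fires r3, r4, giving hydration_advised, rash.
Round 2 fires r1, r2, giving discharge_ok, exposure_confirmed.
Fixed point reached. isolate is concluded only by r5; r5 needs notify_public_health (never derived).

no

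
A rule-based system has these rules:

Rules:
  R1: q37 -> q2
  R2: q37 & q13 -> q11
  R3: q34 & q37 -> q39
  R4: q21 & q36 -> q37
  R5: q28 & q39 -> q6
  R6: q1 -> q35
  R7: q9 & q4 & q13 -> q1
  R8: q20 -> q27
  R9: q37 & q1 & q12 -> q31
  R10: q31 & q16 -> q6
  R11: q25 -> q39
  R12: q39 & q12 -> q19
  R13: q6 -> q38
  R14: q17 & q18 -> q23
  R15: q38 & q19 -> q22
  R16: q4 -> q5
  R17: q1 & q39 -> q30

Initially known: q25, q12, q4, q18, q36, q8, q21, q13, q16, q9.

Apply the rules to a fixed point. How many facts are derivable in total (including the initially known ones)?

23

Round 1 — R4, R7, R11, R16, derive q37, q1, q39, q5.
Round 2 — R1, R2, R6, R9, R12, R17, derive q2, q11, q35, q31, q19, q30.
Round 3 — R10, derive q6.
Round 4 — R13, derive q38.
Round 5 — R15, derive q22.
Closure: {q1, q11, q12, q13, q16, q18, q19, q2, q21, q22, q25, q30, q31, q35, q36, q37, q38, q39, q4, q5, q6, q8, q9} — 23 facts.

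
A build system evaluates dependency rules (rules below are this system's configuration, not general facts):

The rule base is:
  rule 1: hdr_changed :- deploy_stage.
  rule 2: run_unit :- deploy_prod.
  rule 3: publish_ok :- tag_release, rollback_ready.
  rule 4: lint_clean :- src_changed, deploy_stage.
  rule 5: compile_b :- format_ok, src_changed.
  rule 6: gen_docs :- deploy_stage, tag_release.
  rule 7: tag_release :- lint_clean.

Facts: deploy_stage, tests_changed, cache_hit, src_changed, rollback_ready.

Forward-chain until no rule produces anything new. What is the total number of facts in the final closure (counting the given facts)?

Round 1: rule 1 [hdr_changed :- deploy_stage.]; rule 4 [lint_clean :- src_changed, deploy_stage.]. New: hdr_changed, lint_clean.
Round 2: rule 7 [tag_release :- lint_clean.]. New: tag_release.
Round 3: rule 3 [publish_ok :- tag_release, rollback_ready.]; rule 6 [gen_docs :- deploy_stage, tag_release.]. New: publish_ok, gen_docs.
Closure: {cache_hit, deploy_stage, gen_docs, hdr_changed, lint_clean, publish_ok, rollback_ready, src_changed, tag_release, tests_changed} — 10 facts.

10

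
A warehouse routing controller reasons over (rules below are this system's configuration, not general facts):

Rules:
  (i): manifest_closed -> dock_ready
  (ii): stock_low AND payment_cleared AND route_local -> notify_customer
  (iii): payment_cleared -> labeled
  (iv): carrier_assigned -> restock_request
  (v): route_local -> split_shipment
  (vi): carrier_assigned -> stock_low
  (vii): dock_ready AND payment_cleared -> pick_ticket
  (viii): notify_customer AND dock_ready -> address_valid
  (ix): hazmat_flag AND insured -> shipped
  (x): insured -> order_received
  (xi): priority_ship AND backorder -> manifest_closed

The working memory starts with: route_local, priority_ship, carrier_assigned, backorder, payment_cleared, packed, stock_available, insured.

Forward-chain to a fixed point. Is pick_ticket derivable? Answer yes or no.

yes

[1] (iii) [payment_cleared -> labeled]; (iv) [carrier_assigned -> restock_request]; (v) [route_local -> split_shipment]; (vi) [carrier_assigned -> stock_low]; (x) [insured -> order_received]; (xi) [priority_ship AND backorder -> manifest_closed]. ⇒ new: labeled, restock_request, split_shipment, stock_low, order_received, manifest_closed.
[2] (i) [manifest_closed -> dock_ready]; (ii) [stock_low AND payment_cleared AND route_local -> notify_customer]. ⇒ new: dock_ready, notify_customer.
[3] (vii) [dock_ready AND payment_cleared -> pick_ticket]; (viii) [notify_customer AND dock_ready -> address_valid]. ⇒ new: pick_ticket, address_valid.
pick_ticket appears in round 3, so it is derivable.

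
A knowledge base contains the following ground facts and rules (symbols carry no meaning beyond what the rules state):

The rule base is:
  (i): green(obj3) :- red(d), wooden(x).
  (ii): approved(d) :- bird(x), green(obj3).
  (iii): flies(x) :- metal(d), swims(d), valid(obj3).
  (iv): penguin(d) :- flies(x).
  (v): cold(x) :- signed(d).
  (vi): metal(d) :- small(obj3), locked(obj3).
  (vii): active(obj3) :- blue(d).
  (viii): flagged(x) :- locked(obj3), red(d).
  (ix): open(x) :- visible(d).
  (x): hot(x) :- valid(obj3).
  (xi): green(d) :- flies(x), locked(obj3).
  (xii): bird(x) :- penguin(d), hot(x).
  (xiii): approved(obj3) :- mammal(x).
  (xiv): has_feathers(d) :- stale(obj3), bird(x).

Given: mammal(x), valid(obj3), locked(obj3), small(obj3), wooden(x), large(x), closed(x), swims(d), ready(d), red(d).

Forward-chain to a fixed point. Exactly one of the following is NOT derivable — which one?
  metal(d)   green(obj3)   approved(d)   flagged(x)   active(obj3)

active(obj3)

Round 1 — (i), (vi), (viii), (x), (xiii), derive green(obj3), metal(d), flagged(x), hot(x), approved(obj3).
Round 2 — (iii), derive flies(x).
Round 3 — (iv), (xi), derive penguin(d), green(d).
Round 4 — (xii), derive bird(x).
Round 5 — (ii), derive approved(d).
Derived: metal(d) (round 1), approved(d) (round 5), flagged(x) (round 1), green(obj3) (round 1). active(obj3) never appears in any round.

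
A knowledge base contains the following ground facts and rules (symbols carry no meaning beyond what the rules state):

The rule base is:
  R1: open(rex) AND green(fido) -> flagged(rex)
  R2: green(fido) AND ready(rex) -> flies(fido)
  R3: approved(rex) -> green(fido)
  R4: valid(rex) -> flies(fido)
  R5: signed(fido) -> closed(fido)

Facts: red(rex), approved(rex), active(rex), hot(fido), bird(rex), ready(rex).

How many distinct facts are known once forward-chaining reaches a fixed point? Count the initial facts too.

Round 1: R3 [approved(rex) -> green(fido)]. Adds green(fido).
Round 2: R2 [green(fido) AND ready(rex) -> flies(fido)]. Adds flies(fido).
Closure: {active(rex), approved(rex), bird(rex), flies(fido), green(fido), hot(fido), ready(rex), red(rex)} — 8 facts.

8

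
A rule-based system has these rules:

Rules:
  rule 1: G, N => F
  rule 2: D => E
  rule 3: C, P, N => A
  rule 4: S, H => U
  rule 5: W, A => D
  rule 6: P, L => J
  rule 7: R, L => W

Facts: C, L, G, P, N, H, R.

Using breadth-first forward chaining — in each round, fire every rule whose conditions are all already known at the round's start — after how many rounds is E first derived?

3

[1] rule 1 [G, N => F]; rule 3 [C, P, N => A]; rule 6 [P, L => J]; rule 7 [R, L => W]. ⇒ new: F, A, J, W.
[2] rule 5 [W, A => D]. ⇒ new: D.
[3] rule 2 [D => E]. ⇒ new: E.
E first appears in round 3.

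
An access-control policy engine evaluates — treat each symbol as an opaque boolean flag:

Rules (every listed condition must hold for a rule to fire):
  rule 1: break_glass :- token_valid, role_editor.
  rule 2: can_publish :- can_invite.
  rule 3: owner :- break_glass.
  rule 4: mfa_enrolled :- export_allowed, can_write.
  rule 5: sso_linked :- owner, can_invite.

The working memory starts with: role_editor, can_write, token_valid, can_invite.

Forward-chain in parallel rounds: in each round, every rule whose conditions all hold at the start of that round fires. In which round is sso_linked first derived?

Round 1 — rule 1, rule 2, derive break_glass, can_publish.
Round 2 — rule 3, derive owner.
Round 3 — rule 5, derive sso_linked.
sso_linked first appears in round 3.

3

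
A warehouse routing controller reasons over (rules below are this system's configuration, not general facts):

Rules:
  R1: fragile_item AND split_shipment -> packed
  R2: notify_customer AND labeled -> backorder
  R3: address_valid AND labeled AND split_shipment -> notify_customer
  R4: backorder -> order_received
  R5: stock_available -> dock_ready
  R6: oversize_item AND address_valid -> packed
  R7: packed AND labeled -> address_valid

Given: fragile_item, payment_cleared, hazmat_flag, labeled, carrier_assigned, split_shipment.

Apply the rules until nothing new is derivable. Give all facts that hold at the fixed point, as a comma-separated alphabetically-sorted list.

address_valid, backorder, carrier_assigned, fragile_item, hazmat_flag, labeled, notify_customer, order_received, packed, payment_cleared, split_shipment

Round 1 — R1, derive packed.
Round 2 — R7, derive address_valid.
Round 3 — R3, derive notify_customer.
Round 4 — R2, derive backorder.
Round 5 — R4, derive order_received.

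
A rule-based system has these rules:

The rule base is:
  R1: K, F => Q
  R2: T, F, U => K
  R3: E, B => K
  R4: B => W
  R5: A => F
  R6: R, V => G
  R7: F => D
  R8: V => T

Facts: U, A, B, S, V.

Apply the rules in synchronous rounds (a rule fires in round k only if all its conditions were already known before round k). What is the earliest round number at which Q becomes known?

3

Round 1 — R4, R5, R8, derive W, F, T.
Round 2 — R2, R7, derive K, D.
Round 3 — R1, derive Q.
Q first appears in round 3.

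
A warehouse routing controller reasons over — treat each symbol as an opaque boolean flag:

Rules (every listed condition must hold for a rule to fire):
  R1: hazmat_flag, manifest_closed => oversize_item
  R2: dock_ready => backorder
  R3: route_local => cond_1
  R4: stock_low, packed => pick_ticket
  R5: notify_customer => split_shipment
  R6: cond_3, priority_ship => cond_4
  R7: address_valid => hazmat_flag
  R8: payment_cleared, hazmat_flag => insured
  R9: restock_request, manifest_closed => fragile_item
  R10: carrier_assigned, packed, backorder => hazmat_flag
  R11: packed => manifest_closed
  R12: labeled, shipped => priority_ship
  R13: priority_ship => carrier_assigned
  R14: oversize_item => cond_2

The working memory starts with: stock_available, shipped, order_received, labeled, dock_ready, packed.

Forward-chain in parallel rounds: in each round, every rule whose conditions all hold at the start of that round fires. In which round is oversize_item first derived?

Round 1 fires R2, R11, R12, giving backorder, manifest_closed, priority_ship.
Round 2 fires R13, giving carrier_assigned.
Round 3 fires R10, giving hazmat_flag.
Round 4 fires R1, giving oversize_item.
oversize_item first appears in round 4.

4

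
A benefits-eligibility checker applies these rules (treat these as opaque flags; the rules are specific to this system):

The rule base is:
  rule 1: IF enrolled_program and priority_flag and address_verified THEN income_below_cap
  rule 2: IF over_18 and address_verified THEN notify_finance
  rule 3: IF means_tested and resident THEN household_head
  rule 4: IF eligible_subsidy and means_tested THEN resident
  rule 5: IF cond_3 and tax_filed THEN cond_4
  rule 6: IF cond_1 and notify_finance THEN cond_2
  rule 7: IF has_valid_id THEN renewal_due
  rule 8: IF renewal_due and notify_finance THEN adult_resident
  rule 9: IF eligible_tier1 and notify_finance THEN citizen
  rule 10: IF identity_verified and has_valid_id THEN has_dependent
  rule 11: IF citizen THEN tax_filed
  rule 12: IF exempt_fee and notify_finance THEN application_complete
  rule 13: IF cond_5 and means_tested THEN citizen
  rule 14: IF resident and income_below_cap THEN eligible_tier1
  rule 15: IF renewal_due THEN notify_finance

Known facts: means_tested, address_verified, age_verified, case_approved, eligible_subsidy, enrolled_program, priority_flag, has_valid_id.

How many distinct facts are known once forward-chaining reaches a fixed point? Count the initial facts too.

17

Round 1: rule 1 [IF enrolled_program and priority_flag and address_verified THEN income_below_cap]; rule 4 [IF eligible_subsidy and means_tested THEN resident]; rule 7 [IF has_valid_id THEN renewal_due]. New: income_below_cap, resident, renewal_due.
Round 2: rule 3 [IF means_tested and resident THEN household_head]; rule 14 [IF resident and income_below_cap THEN eligible_tier1]; rule 15 [IF renewal_due THEN notify_finance]. New: household_head, eligible_tier1, notify_finance.
Round 3: rule 8 [IF renewal_due and notify_finance THEN adult_resident]; rule 9 [IF eligible_tier1 and notify_finance THEN citizen]. New: adult_resident, citizen.
Round 4: rule 11 [IF citizen THEN tax_filed]. New: tax_filed.
Closure: {address_verified, adult_resident, age_verified, case_approved, citizen, eligible_subsidy, eligible_tier1, enrolled_program, has_valid_id, household_head, income_below_cap, means_tested, notify_finance, priority_flag, renewal_due, resident, tax_filed} — 17 facts.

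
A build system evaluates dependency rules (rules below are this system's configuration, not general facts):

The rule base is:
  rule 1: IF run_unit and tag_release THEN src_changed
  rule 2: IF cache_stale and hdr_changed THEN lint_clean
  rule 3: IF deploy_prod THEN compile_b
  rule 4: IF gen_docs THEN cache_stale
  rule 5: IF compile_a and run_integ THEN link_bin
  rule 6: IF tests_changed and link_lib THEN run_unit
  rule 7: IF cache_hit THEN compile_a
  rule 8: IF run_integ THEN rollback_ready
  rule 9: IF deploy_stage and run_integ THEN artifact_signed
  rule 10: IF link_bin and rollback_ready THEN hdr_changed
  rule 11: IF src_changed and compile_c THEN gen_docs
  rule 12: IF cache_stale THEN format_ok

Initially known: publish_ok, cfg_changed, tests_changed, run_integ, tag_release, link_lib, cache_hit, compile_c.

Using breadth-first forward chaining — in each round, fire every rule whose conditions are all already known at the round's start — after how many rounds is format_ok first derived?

5

Round 1: rule 6 [IF tests_changed and link_lib THEN run_unit]; rule 7 [IF cache_hit THEN compile_a]; rule 8 [IF run_integ THEN rollback_ready]. New: run_unit, compile_a, rollback_ready.
Round 2: rule 1 [IF run_unit and tag_release THEN src_changed]; rule 5 [IF compile_a and run_integ THEN link_bin]. New: src_changed, link_bin.
Round 3: rule 10 [IF link_bin and rollback_ready THEN hdr_changed]; rule 11 [IF src_changed and compile_c THEN gen_docs]. New: hdr_changed, gen_docs.
Round 4: rule 4 [IF gen_docs THEN cache_stale]. New: cache_stale.
Round 5: rule 2 [IF cache_stale and hdr_changed THEN lint_clean]; rule 12 [IF cache_stale THEN format_ok]. New: lint_clean, format_ok.
format_ok first appears in round 5.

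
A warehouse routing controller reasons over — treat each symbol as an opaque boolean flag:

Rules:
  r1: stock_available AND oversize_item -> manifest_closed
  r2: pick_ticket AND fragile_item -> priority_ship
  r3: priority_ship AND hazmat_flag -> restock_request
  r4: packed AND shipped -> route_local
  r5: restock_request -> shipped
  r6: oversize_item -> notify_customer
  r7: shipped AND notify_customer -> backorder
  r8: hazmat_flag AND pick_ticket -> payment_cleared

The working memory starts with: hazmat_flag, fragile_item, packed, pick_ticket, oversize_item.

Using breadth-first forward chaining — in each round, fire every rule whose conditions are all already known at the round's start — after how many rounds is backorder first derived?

4

[1] r2 [pick_ticket AND fragile_item -> priority_ship]; r6 [oversize_item -> notify_customer]; r8 [hazmat_flag AND pick_ticket -> payment_cleared]. ⇒ new: priority_ship, notify_customer, payment_cleared.
[2] r3 [priority_ship AND hazmat_flag -> restock_request]. ⇒ new: restock_request.
[3] r5 [restock_request -> shipped]. ⇒ new: shipped.
[4] r4 [packed AND shipped -> route_local]; r7 [shipped AND notify_customer -> backorder]. ⇒ new: route_local, backorder.
backorder first appears in round 4.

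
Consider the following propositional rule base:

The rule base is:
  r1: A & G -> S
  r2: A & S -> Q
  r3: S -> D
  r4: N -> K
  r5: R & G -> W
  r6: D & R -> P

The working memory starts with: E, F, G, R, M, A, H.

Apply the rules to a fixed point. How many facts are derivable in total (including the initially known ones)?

[1] r1 [A & G -> S]; r5 [R & G -> W]. ⇒ new: S, W.
[2] r2 [A & S -> Q]; r3 [S -> D]. ⇒ new: Q, D.
[3] r6 [D & R -> P]. ⇒ new: P.
Closure: {A, D, E, F, G, H, M, P, Q, R, S, W} — 12 facts.

12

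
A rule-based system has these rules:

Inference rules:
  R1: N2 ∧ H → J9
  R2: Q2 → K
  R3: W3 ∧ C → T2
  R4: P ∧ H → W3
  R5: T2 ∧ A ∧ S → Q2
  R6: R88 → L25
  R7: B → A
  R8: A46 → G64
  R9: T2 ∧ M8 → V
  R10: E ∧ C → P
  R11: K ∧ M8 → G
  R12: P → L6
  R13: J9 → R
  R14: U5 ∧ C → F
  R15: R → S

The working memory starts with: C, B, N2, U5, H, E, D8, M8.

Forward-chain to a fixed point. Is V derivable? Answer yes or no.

yes

Round 1 — R1, R7, R10, R14, derive J9, A, P, F.
Round 2 — R4, R12, R13, derive W3, L6, R.
Round 3 — R3, R15, derive T2, S.
Round 4 — R5, R9, derive Q2, V.
Round 5 — R2, derive K.
Round 6 — R11, derive G.
V appears in round 4, so it is derivable.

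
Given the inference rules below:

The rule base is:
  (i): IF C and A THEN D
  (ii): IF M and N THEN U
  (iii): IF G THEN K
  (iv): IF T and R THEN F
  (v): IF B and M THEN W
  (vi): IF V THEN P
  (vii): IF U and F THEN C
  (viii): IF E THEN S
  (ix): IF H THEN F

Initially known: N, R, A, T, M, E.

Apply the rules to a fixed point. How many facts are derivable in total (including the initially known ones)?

Round 1: (ii) [IF M and N THEN U]; (iv) [IF T and R THEN F]; (viii) [IF E THEN S]. Adds U, F, S.
Round 2: (vii) [IF U and F THEN C]. Adds C.
Round 3: (i) [IF C and A THEN D]. Adds D.
Closure: {A, C, D, E, F, M, N, R, S, T, U} — 11 facts.

11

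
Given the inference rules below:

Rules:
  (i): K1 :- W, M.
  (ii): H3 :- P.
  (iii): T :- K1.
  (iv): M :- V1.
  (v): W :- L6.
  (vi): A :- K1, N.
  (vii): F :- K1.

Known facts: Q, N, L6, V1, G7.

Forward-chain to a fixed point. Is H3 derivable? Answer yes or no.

Round 1: (iv) [M :- V1.]; (v) [W :- L6.]. Adds M, W.
Round 2: (i) [K1 :- W, M.]. Adds K1.
Round 3: (iii) [T :- K1.]; (vi) [A :- K1, N.]; (vii) [F :- K1.]. Adds T, A, F.
Fixed point reached. H3 is concluded only by (ii); (ii) needs P (never derived).

no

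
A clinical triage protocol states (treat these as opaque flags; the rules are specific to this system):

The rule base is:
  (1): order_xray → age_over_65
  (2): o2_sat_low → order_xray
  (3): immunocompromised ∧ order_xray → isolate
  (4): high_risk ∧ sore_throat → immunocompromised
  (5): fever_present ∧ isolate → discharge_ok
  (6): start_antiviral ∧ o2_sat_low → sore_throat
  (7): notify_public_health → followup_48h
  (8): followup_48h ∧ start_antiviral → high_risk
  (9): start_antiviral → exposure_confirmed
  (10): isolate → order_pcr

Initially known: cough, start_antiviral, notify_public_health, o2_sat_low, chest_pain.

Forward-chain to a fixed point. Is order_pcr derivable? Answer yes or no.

Round 1 fires (2), (6), (7), (9), giving order_xray, sore_throat, followup_48h, exposure_confirmed.
Round 2 fires (1), (8), giving age_over_65, high_risk.
Round 3 fires (4), giving immunocompromised.
Round 4 fires (3), giving isolate.
Round 5 fires (10), giving order_pcr.
order_pcr appears in round 5, so it is derivable.

yes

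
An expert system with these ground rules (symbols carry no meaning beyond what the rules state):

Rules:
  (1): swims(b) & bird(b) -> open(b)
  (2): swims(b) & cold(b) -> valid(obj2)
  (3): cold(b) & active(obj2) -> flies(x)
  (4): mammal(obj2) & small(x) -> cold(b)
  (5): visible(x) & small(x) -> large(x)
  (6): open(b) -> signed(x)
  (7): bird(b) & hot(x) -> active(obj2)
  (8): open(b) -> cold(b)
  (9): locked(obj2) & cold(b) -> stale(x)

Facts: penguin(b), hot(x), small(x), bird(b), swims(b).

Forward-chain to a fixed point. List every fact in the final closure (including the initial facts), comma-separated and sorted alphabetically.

active(obj2), bird(b), cold(b), flies(x), hot(x), open(b), penguin(b), signed(x), small(x), swims(b), valid(obj2)

[1] (1) [swims(b) & bird(b) -> open(b)]; (7) [bird(b) & hot(x) -> active(obj2)]. ⇒ new: open(b), active(obj2).
[2] (6) [open(b) -> signed(x)]; (8) [open(b) -> cold(b)]. ⇒ new: signed(x), cold(b).
[3] (2) [swims(b) & cold(b) -> valid(obj2)]; (3) [cold(b) & active(obj2) -> flies(x)]. ⇒ new: valid(obj2), flies(x).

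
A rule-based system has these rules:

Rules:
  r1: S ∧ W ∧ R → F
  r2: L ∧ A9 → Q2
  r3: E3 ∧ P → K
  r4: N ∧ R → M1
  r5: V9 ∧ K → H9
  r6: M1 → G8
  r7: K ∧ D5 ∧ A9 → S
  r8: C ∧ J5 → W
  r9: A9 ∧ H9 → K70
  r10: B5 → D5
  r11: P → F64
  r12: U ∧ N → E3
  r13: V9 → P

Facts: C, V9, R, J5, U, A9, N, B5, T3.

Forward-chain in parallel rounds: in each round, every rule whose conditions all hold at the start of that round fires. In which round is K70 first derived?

4

Round 1: r4 [N ∧ R → M1]; r8 [C ∧ J5 → W]; r10 [B5 → D5]; r12 [U ∧ N → E3]; r13 [V9 → P]. New: M1, W, D5, E3, P.
Round 2: r3 [E3 ∧ P → K]; r6 [M1 → G8]; r11 [P → F64]. New: K, G8, F64.
Round 3: r5 [V9 ∧ K → H9]; r7 [K ∧ D5 ∧ A9 → S]. New: H9, S.
Round 4: r1 [S ∧ W ∧ R → F]; r9 [A9 ∧ H9 → K70]. New: F, K70.
K70 first appears in round 4.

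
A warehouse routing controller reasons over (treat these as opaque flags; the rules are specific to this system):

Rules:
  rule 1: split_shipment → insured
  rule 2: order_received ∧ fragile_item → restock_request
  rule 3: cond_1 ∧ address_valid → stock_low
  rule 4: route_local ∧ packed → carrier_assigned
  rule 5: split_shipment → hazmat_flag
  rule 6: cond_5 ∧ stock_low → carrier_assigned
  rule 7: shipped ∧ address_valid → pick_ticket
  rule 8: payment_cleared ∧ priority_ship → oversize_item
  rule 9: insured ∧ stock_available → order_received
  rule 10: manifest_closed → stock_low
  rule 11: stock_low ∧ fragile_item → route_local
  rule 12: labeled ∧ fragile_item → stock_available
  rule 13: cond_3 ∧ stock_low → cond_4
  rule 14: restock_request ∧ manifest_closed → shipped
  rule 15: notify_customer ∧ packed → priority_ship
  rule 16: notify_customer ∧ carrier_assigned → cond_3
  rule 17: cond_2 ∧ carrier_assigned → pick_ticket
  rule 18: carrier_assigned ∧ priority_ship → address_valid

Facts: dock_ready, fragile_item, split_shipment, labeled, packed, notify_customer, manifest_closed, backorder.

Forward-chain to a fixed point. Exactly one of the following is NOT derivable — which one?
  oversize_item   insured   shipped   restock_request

oversize_item

Round 1 fires rule 1, rule 5, rule 10, rule 12, rule 15, giving insured, hazmat_flag, stock_low, stock_available, priority_ship.
Round 2 fires rule 9, rule 11, giving order_received, route_local.
Round 3 fires rule 2, rule 4, giving restock_request, carrier_assigned.
Round 4 fires rule 14, rule 16, rule 18, giving shipped, cond_3, address_valid.
Round 5 fires rule 7, rule 13, giving pick_ticket, cond_4.
Derived: insured (round 1), shipped (round 4), restock_request (round 3). oversize_item never appears in any round.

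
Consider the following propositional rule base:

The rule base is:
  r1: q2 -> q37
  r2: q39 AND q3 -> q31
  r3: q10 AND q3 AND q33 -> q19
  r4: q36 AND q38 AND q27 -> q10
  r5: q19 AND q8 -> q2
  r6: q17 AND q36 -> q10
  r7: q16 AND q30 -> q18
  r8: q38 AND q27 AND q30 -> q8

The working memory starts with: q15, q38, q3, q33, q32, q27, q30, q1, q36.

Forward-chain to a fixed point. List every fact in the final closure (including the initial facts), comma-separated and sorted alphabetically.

q1, q10, q15, q19, q2, q27, q3, q30, q32, q33, q36, q37, q38, q8

Round 1: r4 [q36 AND q38 AND q27 -> q10]; r8 [q38 AND q27 AND q30 -> q8]. Adds q10, q8.
Round 2: r3 [q10 AND q3 AND q33 -> q19]. Adds q19.
Round 3: r5 [q19 AND q8 -> q2]. Adds q2.
Round 4: r1 [q2 -> q37]. Adds q37.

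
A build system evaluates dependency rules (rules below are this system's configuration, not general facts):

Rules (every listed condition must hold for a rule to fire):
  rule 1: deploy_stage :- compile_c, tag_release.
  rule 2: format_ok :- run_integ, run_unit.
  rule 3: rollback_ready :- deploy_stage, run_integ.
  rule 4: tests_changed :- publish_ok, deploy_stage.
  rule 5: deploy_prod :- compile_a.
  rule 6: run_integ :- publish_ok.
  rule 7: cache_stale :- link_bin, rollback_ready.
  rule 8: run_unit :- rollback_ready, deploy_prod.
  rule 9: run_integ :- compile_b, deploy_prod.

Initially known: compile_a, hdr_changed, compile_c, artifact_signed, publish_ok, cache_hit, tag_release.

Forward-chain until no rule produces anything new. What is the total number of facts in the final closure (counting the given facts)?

14

Round 1: rule 1 [deploy_stage :- compile_c, tag_release.]; rule 5 [deploy_prod :- compile_a.]; rule 6 [run_integ :- publish_ok.]. New: deploy_stage, deploy_prod, run_integ.
Round 2: rule 3 [rollback_ready :- deploy_stage, run_integ.]; rule 4 [tests_changed :- publish_ok, deploy_stage.]. New: rollback_ready, tests_changed.
Round 3: rule 8 [run_unit :- rollback_ready, deploy_prod.]. New: run_unit.
Round 4: rule 2 [format_ok :- run_integ, run_unit.]. New: format_ok.
Closure: {artifact_signed, cache_hit, compile_a, compile_c, deploy_prod, deploy_stage, format_ok, hdr_changed, publish_ok, rollback_ready, run_integ, run_unit, tag_release, tests_changed} — 14 facts.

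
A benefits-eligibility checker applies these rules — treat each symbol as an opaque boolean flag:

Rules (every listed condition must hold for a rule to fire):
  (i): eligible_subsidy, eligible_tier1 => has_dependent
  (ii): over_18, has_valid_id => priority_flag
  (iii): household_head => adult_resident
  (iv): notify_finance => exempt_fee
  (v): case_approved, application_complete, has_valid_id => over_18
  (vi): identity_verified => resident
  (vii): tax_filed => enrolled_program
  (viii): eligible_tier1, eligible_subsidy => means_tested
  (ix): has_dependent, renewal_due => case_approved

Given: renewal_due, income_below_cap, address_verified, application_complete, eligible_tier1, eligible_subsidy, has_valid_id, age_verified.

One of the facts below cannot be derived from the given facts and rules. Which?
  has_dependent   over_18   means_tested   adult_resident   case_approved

adult_resident

Round 1: (i) [eligible_subsidy, eligible_tier1 => has_dependent]; (viii) [eligible_tier1, eligible_subsidy => means_tested]. New: has_dependent, means_tested.
Round 2: (ix) [has_dependent, renewal_due => case_approved]. New: case_approved.
Round 3: (v) [case_approved, application_complete, has_valid_id => over_18]. New: over_18.
Round 4: (ii) [over_18, has_valid_id => priority_flag]. New: priority_flag.
Derived: case_approved (round 2), means_tested (round 1), over_18 (round 3), has_dependent (round 1). adult_resident never appears in any round.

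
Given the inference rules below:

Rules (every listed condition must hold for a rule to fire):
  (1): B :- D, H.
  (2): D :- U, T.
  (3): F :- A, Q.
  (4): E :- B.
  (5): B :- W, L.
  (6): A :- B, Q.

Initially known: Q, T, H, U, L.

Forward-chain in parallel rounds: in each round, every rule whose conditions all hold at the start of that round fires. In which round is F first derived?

Round 1: (2) [D :- U, T.]. Adds D.
Round 2: (1) [B :- D, H.]. Adds B.
Round 3: (4) [E :- B.]; (6) [A :- B, Q.]. Adds E, A.
Round 4: (3) [F :- A, Q.]. Adds F.
F first appears in round 4.

4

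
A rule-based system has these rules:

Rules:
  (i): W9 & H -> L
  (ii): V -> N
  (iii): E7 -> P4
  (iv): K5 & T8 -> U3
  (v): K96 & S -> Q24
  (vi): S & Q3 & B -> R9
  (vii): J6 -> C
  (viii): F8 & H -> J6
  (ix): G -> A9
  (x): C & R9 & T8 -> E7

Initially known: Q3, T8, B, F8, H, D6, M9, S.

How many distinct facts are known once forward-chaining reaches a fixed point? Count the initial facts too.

Round 1: (vi) [S & Q3 & B -> R9]; (viii) [F8 & H -> J6]. New: R9, J6.
Round 2: (vii) [J6 -> C]. New: C.
Round 3: (x) [C & R9 & T8 -> E7]. New: E7.
Round 4: (iii) [E7 -> P4]. New: P4.
Closure: {B, C, D6, E7, F8, H, J6, M9, P4, Q3, R9, S, T8} — 13 facts.

13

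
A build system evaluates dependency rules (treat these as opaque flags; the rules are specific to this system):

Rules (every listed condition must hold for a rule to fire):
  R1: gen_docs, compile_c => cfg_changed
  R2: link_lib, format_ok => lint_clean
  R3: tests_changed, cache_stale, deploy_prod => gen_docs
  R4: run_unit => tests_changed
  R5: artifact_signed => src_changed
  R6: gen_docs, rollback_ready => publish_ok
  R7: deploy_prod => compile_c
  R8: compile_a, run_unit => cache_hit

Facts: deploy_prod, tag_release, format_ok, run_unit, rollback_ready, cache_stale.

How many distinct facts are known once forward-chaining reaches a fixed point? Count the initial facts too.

11

Round 1: R4 [run_unit => tests_changed]; R7 [deploy_prod => compile_c]. Adds tests_changed, compile_c.
Round 2: R3 [tests_changed, cache_stale, deploy_prod => gen_docs]. Adds gen_docs.
Round 3: R1 [gen_docs, compile_c => cfg_changed]; R6 [gen_docs, rollback_ready => publish_ok]. Adds cfg_changed, publish_ok.
Closure: {cache_stale, cfg_changed, compile_c, deploy_prod, format_ok, gen_docs, publish_ok, rollback_ready, run_unit, tag_release, tests_changed} — 11 facts.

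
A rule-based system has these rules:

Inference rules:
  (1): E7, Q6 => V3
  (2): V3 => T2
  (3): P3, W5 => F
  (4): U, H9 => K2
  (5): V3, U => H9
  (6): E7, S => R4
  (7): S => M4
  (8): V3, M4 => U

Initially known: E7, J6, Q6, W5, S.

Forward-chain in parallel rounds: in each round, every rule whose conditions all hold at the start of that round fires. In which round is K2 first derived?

4

Round 1: (1) [E7, Q6 => V3]; (6) [E7, S => R4]; (7) [S => M4]. Adds V3, R4, M4.
Round 2: (2) [V3 => T2]; (8) [V3, M4 => U]. Adds T2, U.
Round 3: (5) [V3, U => H9]. Adds H9.
Round 4: (4) [U, H9 => K2]. Adds K2.
K2 first appears in round 4.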